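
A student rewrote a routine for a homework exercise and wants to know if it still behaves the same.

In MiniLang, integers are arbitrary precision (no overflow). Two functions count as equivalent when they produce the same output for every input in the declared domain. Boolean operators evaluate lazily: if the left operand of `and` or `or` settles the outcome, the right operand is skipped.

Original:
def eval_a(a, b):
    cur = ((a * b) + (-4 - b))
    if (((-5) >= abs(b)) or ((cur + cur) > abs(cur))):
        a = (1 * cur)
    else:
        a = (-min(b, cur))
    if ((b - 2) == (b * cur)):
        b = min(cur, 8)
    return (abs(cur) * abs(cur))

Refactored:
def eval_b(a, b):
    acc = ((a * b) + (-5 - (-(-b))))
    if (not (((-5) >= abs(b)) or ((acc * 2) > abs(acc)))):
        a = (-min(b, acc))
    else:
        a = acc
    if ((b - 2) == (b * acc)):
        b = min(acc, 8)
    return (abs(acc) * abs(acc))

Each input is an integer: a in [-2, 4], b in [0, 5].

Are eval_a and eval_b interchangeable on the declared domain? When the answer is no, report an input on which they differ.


On input a=-2, b=0, eval_a returns 16 while eval_b returns 25.
verdict: not equivalent; witness: a=-2, b=0


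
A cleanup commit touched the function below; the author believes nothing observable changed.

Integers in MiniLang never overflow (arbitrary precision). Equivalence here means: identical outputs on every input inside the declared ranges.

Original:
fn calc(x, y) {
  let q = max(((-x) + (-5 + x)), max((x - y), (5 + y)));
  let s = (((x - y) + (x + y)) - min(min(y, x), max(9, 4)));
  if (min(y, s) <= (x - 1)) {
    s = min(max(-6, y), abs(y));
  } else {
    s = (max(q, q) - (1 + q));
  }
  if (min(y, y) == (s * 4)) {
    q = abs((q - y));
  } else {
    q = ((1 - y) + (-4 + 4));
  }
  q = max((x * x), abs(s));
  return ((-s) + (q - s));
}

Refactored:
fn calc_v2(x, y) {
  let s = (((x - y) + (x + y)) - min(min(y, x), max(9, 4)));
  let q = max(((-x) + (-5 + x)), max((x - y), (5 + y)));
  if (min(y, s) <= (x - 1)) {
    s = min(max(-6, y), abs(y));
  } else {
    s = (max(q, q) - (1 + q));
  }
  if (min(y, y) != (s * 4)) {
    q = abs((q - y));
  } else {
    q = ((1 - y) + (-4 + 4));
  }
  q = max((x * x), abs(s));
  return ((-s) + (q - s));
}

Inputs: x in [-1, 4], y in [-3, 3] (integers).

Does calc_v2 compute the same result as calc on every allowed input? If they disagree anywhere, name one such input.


The suspicious edit (`(min(y, y) == (s * 4))` became `(min(y, y) != (s * 4))`) never changes the result for any input inside the declared domain; all 42 inputs agree.
verdict: equivalent


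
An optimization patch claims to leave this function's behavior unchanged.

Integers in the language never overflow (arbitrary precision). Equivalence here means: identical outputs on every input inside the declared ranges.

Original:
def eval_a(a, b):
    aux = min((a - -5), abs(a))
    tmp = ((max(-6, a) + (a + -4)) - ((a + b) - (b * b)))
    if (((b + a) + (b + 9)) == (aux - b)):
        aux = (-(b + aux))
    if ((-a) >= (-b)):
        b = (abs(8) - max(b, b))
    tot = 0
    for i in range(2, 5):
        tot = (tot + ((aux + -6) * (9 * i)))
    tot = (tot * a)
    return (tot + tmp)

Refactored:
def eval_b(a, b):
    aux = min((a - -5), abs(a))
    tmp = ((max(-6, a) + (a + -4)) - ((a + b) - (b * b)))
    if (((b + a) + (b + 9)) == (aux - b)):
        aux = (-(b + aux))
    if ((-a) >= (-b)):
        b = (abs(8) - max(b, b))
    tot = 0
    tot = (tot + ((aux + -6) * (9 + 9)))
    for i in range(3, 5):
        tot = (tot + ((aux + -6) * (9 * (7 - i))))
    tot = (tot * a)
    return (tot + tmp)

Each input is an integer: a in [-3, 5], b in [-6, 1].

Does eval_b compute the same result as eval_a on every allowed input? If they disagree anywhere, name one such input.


Changes here: statement counts differ; arithmetic usage differs; constant usage differs; loop structure differs; the full 72-point sweep finds no disagreement.
verdict: equivalent


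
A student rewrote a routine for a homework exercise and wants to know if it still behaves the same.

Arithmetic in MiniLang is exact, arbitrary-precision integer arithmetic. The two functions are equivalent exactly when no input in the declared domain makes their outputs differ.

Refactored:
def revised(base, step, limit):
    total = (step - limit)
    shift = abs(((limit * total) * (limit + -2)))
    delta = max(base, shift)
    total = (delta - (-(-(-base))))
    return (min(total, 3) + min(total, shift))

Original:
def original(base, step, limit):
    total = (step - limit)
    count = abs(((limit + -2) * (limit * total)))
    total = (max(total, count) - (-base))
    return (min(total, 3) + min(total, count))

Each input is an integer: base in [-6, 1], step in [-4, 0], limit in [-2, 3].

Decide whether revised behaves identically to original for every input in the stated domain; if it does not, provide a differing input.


Input base=1, step=-4, limit=0: 1 from original versus 2 from revised.
verdict: not equivalent; witness: base=1, step=-4, limit=0


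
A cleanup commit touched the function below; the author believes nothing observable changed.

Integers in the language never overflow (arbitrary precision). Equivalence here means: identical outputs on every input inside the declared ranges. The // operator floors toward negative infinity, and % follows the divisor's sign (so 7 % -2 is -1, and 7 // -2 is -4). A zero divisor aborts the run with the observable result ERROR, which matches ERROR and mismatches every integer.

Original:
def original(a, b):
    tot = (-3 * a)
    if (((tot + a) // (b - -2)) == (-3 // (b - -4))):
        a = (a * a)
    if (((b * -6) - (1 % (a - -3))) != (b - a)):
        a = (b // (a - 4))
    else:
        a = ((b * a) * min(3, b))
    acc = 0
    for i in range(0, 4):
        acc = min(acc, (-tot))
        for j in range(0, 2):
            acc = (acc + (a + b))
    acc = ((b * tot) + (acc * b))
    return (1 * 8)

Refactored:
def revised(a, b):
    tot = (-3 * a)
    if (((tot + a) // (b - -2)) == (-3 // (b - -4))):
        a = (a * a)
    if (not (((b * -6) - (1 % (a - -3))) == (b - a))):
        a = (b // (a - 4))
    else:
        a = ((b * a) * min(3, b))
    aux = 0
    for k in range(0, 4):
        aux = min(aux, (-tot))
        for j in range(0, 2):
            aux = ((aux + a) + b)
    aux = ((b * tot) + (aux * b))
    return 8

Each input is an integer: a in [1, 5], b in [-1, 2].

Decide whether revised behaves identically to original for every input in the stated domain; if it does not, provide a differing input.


Reading the diff, among the changes: comparison usage differs, and arithmetic usage differs, and local variable names differ, and constant usage differs, and boolean connective usage differs.
Tracing a=3, b=2: original: tot=-9, then (((tot + a) // (b - -2)) == (-3 // (b - -4))) is false, then (((b * -6) - (1 % (a - -3))) != (b - a)) is true, then a=-2, then acc=0, then (i=0), then acc=0, then (j=0), then acc=0, then (j=1), then acc=0, then (i=1), then acc=0, then (j=0), then acc=0, then (j=1), then acc=0, then (i=2), then acc=0, then (j=0), then acc=0, then (j=1), then acc=0, then (i=3), then acc=0, then (j=0), then acc=0, then (j=1), then acc=0, then acc=-18, then returns 8 | revised: tot=-9, then (((tot + a) // (b - -2)) == (-3 // (b - -4))) is false, then (not (((b * -6) - (1 % (a - -3))) == (b - a))) is true, then a=-2, then aux=0, then (k=0), then aux=0, then (j=0), then aux=0, then (j=1), then aux=0, then (k=1), then aux=0, then (j=0), then aux=0, then (j=1), then aux=0, then (k=2), then aux=0, then (j=0), then aux=0, then (j=1), then aux=0, then (k=3), then aux=0, then (j=0), then aux=0, then (j=1), then aux=0, then aux=-18, then returns 8 — matching result 8.
Every one of the 20 inputs gives matching results.
verdict: equivalent


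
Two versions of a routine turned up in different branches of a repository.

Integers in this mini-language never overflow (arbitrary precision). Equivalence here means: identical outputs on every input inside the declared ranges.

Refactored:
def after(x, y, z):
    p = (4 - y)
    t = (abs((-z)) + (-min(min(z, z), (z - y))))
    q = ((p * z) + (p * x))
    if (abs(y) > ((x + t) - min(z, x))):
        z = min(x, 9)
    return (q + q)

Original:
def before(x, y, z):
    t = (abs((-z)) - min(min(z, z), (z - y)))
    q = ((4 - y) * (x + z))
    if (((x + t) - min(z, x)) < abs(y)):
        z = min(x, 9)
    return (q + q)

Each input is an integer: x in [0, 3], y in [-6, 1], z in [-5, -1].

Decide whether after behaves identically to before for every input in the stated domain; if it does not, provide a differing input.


The two versions differ — the changes include local variable names differ, plus arithmetic usage differs, plus comparison usage differs, plus statement counts differ.
Spot check at x=1, y=1, z=-1 — before: t = 3; q = 0; (((x + t) - min(z, x)) < abs(y)) -> false; return 0. after: p = 3; t = 3; q = 0; (abs(y) > ((x + t) - min(z, x))) -> false; return 0. Both give 0.
An exhaustive pass over the 160 declared inputs shows identical outputs.
verdict: equivalent


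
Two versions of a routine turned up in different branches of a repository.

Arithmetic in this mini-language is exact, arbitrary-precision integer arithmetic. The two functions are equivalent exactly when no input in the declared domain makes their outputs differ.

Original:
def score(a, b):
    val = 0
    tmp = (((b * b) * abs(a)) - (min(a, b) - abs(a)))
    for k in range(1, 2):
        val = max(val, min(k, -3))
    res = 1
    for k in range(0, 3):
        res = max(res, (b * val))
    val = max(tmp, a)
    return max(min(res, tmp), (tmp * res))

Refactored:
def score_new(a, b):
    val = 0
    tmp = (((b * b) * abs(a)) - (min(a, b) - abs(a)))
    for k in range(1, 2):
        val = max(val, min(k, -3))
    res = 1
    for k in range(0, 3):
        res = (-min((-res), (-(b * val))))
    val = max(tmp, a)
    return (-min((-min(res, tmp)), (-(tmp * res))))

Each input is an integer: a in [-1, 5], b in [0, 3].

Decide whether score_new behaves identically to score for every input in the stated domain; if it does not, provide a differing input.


Changes here: min/max/abs usage differs; the full 28-point sweep finds no disagreement.
verdict: equivalent


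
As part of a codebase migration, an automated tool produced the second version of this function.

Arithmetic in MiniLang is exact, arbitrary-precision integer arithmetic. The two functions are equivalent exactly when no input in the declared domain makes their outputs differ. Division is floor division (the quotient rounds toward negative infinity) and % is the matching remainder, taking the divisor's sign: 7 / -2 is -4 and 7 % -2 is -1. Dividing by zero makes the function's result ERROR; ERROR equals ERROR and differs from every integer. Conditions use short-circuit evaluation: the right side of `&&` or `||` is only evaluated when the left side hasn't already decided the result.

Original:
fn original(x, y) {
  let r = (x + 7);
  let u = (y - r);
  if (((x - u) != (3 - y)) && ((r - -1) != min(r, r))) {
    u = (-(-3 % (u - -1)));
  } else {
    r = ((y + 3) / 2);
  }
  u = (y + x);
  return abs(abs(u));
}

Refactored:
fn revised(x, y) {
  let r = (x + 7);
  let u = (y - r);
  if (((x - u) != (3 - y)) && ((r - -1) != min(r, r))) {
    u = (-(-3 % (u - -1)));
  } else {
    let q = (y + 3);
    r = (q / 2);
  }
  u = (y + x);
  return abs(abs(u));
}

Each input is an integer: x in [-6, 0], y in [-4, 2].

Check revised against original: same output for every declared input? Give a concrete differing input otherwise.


Equivalent — the differences include statement counts differ; and local variable names differ, yet no declared input distinguishes the two.
As a probe, take x=0, y=0: original runs r becomes 7; next u becomes -7; next (((x - u) != (3 - y)) && ((r - -1) != min(r, r))) evaluates to true; next u becomes 3; next u becomes 0; next final value 0; revised runs r becomes 7; next u becomes -7; next (((x - u) != (3 - y)) && ((r - -1) != min(r, r))) evaluates to true; next u becomes 3; next u becomes 0; next final value 0; both end at 0.
Across all 49 domain points the two functions coincide.
verdict: equivalent


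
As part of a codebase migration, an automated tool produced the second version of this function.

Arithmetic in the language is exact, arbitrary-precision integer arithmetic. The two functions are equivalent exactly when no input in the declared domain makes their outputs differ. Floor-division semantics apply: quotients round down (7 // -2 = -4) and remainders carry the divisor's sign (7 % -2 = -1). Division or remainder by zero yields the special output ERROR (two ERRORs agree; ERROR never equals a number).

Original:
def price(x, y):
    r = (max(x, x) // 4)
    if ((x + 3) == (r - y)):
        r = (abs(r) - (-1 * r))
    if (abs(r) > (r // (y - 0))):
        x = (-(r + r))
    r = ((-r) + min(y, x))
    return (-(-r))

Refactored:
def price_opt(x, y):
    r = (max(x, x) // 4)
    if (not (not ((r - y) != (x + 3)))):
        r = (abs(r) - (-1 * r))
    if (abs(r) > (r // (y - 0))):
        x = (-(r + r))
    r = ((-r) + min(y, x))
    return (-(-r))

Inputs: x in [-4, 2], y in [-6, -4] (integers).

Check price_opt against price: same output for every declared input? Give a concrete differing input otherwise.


The rewrite breaks on x=-4, y=-6, where the results are -5 and -6.
price: r = -1; ((x + 3) == (r - y)) -> false; (abs(r) > (r // (y - 0))) -> true; x = 2; r = -5; return -5
price_opt: r = -1; (not (not ((r - y) != (x + 3)))) -> true; r = 0; (abs(r) > (r // (y - 0))) -> false; r = -6; return -6
verdict: not equivalent; witness: x=-4, y=-6


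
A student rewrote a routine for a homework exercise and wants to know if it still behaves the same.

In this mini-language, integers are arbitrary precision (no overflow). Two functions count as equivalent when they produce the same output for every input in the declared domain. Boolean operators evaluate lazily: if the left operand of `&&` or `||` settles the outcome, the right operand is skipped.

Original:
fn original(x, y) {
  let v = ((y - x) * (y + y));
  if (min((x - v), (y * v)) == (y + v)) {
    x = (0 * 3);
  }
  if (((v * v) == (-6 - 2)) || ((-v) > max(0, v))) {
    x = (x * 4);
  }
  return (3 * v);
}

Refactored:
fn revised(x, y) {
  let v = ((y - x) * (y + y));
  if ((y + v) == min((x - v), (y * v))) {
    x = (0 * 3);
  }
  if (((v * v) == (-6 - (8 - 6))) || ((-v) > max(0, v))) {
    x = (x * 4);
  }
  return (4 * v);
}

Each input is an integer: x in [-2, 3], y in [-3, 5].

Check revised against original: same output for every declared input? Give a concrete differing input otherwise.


Try x=-2, y=-3.
original: v = 6; (min((x - v), (y * v)) == (y + v)) -> false; (((v * v) == (-6 - 2)) || ((-v) > max(0, v))) -> false; return 18
revised: v = 6; ((y + v) == min((x - v), (y * v))) -> false; (((v * v) == (-6 - (8 - 6))) || ((-v) > max(0, v))) -> false; return 24
18 against 24: the behavior changed.
verdict: not equivalent; witness: x=-2, y=-3


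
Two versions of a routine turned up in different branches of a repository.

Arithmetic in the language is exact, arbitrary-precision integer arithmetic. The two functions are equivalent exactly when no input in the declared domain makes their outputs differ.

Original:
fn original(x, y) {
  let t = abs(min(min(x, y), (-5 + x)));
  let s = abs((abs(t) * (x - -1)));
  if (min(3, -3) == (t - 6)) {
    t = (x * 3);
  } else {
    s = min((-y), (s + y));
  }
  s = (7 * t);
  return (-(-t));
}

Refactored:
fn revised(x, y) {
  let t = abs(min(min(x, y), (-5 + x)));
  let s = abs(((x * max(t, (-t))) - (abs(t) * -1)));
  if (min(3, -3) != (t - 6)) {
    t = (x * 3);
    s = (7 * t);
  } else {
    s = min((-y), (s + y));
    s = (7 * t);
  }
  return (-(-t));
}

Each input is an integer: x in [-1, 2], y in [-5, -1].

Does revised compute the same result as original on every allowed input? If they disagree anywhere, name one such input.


Evaluate both at x=-1, y=-5.
original: t = 6; s = 0; (min(3, -3) == (t - 6)) -> false; s = -5; s = 42; return 6
revised: t = 6; s = 0; (min(3, -3) != (t - 6)) -> true; t = -3; s = -21; return -3
6 vs -3 — the two versions disagree here.
verdict: not equivalent; witness: x=-1, y=-5


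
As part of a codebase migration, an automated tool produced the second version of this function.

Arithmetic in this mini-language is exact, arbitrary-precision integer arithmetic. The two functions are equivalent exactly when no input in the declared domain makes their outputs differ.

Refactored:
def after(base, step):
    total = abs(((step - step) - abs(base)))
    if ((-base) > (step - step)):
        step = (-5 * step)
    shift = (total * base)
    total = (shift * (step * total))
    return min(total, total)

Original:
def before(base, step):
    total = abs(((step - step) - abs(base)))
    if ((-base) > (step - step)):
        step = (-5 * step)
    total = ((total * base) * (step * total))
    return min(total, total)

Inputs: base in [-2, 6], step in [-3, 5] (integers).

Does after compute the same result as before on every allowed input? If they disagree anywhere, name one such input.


Although local variable names differ, and statement counts differ, 81/81 inputs agree.
verdict: equivalent


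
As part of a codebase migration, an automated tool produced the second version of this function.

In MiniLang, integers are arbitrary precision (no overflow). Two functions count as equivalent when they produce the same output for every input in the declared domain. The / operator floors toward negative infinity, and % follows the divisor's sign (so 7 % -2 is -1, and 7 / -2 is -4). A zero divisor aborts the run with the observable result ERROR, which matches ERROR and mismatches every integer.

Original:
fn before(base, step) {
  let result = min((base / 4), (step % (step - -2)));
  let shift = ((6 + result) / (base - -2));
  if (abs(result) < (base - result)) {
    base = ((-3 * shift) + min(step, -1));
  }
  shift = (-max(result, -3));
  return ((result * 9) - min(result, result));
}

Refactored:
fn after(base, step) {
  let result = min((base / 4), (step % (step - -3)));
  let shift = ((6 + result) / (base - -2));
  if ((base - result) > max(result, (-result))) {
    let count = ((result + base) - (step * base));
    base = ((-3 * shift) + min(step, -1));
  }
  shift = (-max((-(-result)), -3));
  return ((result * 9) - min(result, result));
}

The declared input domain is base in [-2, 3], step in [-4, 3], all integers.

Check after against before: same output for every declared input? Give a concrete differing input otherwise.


These are not equivalent — on base=-1, step=-3 the outputs split (-8 vs ERROR).
before: result=-1, then shift=5, then (abs(result) < (base - result)) is false, then shift=1, then returns -8
after: a zero divisor aborts: ERROR
verdict: not equivalent; witness: base=-1, step=-3


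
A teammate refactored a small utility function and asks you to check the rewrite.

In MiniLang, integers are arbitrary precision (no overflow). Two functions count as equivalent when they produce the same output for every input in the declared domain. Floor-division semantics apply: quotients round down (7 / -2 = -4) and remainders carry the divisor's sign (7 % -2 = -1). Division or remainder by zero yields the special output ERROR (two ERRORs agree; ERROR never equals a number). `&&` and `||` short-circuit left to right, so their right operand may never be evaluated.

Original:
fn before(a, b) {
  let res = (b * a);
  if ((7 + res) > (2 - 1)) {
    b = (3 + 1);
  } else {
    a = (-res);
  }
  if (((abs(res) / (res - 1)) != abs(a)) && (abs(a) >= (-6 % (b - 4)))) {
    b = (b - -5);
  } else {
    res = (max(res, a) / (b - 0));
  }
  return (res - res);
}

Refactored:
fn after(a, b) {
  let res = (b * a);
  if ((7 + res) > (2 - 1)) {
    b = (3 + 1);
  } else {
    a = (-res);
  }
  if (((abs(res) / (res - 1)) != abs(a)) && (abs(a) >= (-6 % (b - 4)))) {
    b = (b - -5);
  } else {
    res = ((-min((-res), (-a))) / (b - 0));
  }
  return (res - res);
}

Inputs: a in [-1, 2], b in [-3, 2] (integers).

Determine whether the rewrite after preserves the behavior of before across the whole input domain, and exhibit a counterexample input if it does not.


Differences: min/max/abs usage differs — yet all 24 inputs agree.
verdict: equivalent


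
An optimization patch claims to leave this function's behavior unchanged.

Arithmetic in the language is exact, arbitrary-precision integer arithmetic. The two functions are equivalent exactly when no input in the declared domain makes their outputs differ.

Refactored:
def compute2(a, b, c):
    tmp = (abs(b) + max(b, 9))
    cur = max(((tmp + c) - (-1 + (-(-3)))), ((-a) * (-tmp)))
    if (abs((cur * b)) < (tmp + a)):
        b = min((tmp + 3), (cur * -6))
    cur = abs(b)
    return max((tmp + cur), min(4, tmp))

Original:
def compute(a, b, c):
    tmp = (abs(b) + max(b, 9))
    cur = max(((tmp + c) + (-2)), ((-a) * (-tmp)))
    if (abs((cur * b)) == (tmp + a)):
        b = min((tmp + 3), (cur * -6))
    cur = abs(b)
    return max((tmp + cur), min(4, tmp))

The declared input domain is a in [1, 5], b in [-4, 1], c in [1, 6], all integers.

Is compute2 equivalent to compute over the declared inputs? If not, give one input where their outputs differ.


Run the pair on a=1, b=-1, c=1.
compute: tmp = 10; cur = 10; (abs((cur * b)) == (tmp + a)) -> false; cur = 1; return 11
compute2: tmp = 10; cur = 10; (abs((cur * b)) < (tmp + a)) -> true; b = -60; cur = 60; return 70
11 against 70: the behavior changed.
verdict: not equivalent; witness: a=1, b=-1, c=1


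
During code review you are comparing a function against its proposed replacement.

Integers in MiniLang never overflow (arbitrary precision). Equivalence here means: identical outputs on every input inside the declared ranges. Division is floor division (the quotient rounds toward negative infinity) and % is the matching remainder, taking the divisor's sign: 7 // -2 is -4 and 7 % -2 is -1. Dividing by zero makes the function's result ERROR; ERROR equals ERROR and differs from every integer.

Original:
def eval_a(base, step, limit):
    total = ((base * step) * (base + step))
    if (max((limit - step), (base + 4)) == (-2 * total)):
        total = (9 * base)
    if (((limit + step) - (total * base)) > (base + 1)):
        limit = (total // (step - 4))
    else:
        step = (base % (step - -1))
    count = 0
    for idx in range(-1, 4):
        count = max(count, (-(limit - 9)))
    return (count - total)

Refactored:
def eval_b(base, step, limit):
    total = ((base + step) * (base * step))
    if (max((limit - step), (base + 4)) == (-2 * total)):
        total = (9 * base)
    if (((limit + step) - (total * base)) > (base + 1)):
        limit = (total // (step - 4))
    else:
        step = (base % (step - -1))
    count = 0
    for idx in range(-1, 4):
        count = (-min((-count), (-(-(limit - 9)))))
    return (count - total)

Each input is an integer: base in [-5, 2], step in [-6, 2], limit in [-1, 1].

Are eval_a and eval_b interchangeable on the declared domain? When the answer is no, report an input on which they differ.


Reading the diff, among the changes: min/max/abs usage differs.
As a probe, take base=-1, step=-6, limit=1: eval_a runs total = -42; (max((limit - step), (base + 4)) == (-2 * total)) -> false; (((limit + step) - (total * base)) > (base + 1)) -> false; step = -1; count = 0; [idx=-1]; count = 8; [idx=0]; count = 8; [idx=1]; count = 8; [idx=2]; count = 8; [idx=3]; count = 8; return 50; eval_b runs total = -42; (max((limit - step), (base + 4)) == (-2 * total)) -> false; (((limit + step) - (total * base)) > (base + 1)) -> false; step = -1; count = 0; [idx=-1]; count = 8; [idx=0]; count = 8; [idx=1]; count = 8; [idx=2]; count = 8; [idx=3]; count = 8; return 50; both end at 50.
Checked all 216 inputs in the declared domain: the outputs agree on every one.
verdict: equivalent


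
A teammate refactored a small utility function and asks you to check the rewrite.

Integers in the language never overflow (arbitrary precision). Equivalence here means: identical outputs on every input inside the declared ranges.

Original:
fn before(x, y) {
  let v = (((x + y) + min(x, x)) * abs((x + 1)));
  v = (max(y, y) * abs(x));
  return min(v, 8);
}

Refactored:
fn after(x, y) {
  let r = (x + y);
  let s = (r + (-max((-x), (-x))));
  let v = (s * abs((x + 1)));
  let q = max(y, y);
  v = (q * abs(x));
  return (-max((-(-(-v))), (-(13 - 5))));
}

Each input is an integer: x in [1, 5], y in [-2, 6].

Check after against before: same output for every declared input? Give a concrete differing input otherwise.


Behavior is preserved: although constant usage differs, min/max/abs usage differs, arithmetic usage differs, statement counts differ, local variable names differ, the outputs never diverge.
As a probe, take x=5, y=-2: before runs v becomes 48; next v becomes -10; next final value -10; after runs r becomes 3; next s becomes 8; next v becomes 48; next q becomes -2; next v becomes -10; next final value -10; both end at -10.
Sweeping the whole domain (45 inputs) finds no disagreement.
verdict: equivalent


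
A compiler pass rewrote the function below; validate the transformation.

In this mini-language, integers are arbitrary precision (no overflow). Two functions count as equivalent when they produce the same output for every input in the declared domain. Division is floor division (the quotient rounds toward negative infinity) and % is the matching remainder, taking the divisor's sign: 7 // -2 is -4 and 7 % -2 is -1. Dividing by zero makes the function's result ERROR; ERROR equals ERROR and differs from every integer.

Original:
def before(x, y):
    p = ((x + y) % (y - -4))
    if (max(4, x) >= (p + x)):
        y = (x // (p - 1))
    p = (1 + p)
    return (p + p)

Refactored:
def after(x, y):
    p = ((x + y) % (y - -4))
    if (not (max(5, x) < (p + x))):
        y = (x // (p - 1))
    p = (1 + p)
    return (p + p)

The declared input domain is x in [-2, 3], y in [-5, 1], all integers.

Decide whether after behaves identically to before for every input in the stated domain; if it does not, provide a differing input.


Equivalent. Although `4` became `5`, no input in the stated domain can expose it.
Every one of the 42 inputs gives matching results.
One worked example (x=0, y=-5) — before: p=0, then (max(4, x) >= (p + x)) is true, then y=0, then p=1, then returns 2; after: p=0, then (not (max(5, x) < (p + x))) is true, then y=0, then p=1, then returns 2; agreement on 2.
verdict: equivalent


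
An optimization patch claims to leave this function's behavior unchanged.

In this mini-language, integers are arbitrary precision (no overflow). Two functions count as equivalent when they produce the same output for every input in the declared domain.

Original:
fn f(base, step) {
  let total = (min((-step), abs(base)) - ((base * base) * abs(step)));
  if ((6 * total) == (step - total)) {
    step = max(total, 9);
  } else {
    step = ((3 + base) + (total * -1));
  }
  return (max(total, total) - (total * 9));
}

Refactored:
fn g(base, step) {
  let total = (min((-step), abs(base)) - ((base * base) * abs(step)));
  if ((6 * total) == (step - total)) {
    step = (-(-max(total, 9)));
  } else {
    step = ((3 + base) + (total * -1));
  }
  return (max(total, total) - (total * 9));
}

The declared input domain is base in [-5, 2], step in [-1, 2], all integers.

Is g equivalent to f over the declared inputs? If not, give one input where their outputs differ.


The two versions differ — the changes include same computation, different form.
One worked example (base=-3, step=0) — f: total := 0 | ((6 * total) == (step - total)): true | step := 9 | result 0; g: total := 0 | ((6 * total) == (step - total)): true | step := 9 | result 0; agreement on 0.
Across all 32 domain points the two functions coincide.
verdict: equivalent


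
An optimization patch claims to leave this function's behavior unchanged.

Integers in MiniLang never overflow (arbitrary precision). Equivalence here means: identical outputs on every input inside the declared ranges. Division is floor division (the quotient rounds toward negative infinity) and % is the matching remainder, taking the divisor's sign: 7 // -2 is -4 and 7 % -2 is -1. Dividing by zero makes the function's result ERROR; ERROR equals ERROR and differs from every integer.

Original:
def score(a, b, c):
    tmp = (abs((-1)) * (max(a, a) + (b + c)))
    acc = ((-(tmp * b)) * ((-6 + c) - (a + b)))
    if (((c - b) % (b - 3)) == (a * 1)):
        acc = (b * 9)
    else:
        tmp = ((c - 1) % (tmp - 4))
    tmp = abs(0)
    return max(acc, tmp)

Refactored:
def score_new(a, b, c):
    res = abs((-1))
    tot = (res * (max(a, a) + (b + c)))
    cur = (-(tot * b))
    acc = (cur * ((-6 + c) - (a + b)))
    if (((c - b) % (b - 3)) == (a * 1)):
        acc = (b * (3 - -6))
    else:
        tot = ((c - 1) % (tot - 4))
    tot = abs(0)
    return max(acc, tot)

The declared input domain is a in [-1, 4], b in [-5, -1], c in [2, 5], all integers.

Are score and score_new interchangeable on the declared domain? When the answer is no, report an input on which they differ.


Comparing the listings, the differences include: arithmetic usage differs, local variable names differ, statement counts differ, constant usage differs.
One worked example (a=0, b=-1, c=4) — score: tmp becomes 3; next acc becomes -3; next (((c - b) % (b - 3)) == (a * 1)) evaluates to false; next tmp becomes 0; next tmp becomes 0; next final value 0; score_new: res becomes 1; next tot becomes 3; next cur becomes 3; next acc becomes -3; next (((c - b) % (b - 3)) == (a * 1)) evaluates to false; next tot becomes 0; next tot becomes 0; next final value 0; agreement on 0.
An exhaustive pass over the 120 declared inputs shows identical outputs.
verdict: equivalent


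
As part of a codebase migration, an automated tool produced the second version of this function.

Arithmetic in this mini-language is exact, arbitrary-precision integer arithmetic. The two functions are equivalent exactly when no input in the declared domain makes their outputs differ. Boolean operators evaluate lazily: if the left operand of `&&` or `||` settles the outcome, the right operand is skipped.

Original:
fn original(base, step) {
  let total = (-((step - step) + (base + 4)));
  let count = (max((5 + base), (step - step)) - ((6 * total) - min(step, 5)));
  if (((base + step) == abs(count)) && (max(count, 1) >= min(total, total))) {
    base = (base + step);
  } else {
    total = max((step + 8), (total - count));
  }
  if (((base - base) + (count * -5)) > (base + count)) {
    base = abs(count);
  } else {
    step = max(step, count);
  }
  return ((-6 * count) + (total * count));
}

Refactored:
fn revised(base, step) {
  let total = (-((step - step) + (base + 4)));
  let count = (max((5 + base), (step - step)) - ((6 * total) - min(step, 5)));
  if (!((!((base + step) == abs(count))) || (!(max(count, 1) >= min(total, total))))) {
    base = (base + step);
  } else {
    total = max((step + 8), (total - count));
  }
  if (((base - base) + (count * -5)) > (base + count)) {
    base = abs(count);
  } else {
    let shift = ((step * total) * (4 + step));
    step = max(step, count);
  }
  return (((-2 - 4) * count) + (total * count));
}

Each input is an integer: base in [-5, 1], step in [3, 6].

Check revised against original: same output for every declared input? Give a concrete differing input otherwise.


Changes here: arithmetic usage differs, boolean connective usage differs, statement counts differ, local variable names differ, constant usage differs; the full 28-point sweep finds no disagreement.
verdict: equivalent


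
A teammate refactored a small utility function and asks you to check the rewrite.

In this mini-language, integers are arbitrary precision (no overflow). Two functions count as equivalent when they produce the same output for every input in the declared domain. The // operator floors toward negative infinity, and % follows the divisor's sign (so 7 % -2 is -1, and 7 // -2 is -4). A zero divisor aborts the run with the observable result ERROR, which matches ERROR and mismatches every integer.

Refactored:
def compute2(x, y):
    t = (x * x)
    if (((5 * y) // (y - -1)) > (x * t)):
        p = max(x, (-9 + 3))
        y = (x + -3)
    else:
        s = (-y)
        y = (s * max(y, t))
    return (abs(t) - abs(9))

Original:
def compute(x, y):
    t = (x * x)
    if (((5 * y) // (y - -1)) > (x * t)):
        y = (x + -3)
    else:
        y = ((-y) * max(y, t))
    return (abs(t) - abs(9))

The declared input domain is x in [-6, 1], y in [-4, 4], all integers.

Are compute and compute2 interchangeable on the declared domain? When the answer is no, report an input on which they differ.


Reading the diff, among the changes: constant usage differs, and arithmetic usage differs, and min/max/abs usage differs, and statement counts differ, and local variable names differ.
Spot check at x=-6, y=-3 — compute: t=36, then (((5 * y) // (y - -1)) > (x * t)) is true, then y=-9, then returns 27. compute2: t=36, then (((5 * y) // (y - -1)) > (x * t)) is true, then p=-6, then y=-9, then returns 27. Both give 27.
Every one of the 72 inputs gives matching results.
verdict: equivalent


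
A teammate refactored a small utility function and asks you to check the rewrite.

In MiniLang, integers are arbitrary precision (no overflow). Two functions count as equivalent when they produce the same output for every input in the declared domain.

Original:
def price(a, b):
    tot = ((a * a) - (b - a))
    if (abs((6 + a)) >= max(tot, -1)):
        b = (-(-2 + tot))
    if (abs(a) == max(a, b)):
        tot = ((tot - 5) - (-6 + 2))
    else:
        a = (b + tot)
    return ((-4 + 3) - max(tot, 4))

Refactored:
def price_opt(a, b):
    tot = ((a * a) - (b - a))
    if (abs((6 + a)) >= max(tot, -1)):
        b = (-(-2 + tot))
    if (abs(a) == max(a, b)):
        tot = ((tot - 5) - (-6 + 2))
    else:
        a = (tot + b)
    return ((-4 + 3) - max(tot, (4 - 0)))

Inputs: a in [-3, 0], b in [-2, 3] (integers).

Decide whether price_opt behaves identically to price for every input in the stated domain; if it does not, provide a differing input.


This is a faithful refactor — constant usage differs, plus arithmetic usage differs, but the computed results match everywhere.
Spot check at a=-3, b=1 — price: tot := 5 | (abs((6 + a)) >= max(tot, -1)): false | (abs(a) == max(a, b)): false | a := 6 | result -6. price_opt: tot := 5 | (abs((6 + a)) >= max(tot, -1)): false | (abs(a) == max(a, b)): false | a := 6 | result -6. Both give -6.
Checked all 24 inputs in the declared domain: the outputs agree on every one.
verdict: equivalent


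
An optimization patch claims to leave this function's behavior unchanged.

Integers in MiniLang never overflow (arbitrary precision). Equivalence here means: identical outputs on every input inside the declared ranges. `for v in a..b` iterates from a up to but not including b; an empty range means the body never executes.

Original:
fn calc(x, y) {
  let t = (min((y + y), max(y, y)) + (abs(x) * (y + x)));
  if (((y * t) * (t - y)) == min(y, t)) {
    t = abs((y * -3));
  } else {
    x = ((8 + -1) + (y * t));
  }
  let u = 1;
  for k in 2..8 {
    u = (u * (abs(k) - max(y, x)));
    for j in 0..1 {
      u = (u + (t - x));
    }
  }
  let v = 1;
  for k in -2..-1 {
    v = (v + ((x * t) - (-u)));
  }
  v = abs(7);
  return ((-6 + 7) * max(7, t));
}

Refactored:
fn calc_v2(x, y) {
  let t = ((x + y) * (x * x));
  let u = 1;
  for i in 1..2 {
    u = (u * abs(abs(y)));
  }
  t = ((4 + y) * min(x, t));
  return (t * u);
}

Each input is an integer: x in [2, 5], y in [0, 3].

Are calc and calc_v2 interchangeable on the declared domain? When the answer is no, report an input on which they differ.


The rewrite breaks on x=2, y=0, where the results are 7 and 0.
calc: t = 4; (((y * t) * (t - y)) == min(y, t)) -> true; t = 0; u = 1; [k=2]; u = 0; [j=0]; u = -2; [k=3]; u = -2; [j=0]; u = -4; [k=4]; u = -8; [j=0]; u = -10; [k=5]; u = -30; [j=0]; u = -32; [k=6]; u = -128; [j=0]; u = -130; [k=7]; u = -650; [j=0]; u = -652; v = 1; [k=-2]; v = -651; v = 7; return 7
calc_v2: t = 8; u = 1; [i=1]; u = 0; t = 8; return 0
verdict: not equivalent; witness: x=2, y=0


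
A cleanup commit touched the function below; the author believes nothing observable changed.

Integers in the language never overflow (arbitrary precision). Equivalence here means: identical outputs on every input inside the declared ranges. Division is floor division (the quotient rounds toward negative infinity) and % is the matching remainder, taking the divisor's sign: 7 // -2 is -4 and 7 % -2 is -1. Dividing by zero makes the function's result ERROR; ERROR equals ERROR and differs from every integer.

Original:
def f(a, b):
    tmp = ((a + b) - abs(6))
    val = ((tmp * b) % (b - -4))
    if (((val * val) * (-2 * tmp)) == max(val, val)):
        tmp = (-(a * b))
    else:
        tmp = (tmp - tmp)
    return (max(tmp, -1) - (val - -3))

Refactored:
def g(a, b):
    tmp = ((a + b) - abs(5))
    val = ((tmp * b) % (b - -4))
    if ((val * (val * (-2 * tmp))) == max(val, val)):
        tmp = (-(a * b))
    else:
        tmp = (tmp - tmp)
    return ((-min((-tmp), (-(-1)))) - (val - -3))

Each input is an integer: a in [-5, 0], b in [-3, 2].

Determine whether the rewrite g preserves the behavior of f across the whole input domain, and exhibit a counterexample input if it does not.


Evaluate both at a=-5, b=-1.
f: tmp := -12 | val := 0 | (((val * val) * (-2 * tmp)) == max(val, val)): true | tmp := -5 | result -4
g: tmp := -11 | val := 2 | ((val * (val * (-2 * tmp))) == max(val, val)): false | tmp := 0 | result -5
-4 vs -5 — the two versions disagree here.
verdict: not equivalent; witness: a=-5, b=-1


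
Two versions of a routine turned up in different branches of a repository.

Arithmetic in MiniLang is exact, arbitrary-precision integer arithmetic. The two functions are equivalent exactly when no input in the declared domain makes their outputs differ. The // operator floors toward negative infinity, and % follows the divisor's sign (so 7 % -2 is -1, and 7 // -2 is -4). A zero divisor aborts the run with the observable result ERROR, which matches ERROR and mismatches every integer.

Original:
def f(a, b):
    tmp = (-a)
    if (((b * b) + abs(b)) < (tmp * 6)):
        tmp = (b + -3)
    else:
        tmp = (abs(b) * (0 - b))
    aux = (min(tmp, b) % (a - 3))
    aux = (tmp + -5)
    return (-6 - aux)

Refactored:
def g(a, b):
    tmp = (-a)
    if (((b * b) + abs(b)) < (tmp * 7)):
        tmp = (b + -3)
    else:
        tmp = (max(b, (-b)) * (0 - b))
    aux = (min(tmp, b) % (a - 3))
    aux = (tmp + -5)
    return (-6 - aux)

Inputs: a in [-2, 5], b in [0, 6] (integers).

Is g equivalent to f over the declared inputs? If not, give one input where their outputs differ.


There is a counterexample at a=-2, b=3: 8 on one side, -1 on the other.
f: tmp=2, then (((b * b) + abs(b)) < (tmp * 6)) is false, then tmp=-9, then aux=-4, then aux=-14, then returns 8
g: tmp=2, then (((b * b) + abs(b)) < (tmp * 7)) is true, then tmp=0, then aux=0, then aux=-5, then returns -1
verdict: not equivalent; witness: a=-2, b=3


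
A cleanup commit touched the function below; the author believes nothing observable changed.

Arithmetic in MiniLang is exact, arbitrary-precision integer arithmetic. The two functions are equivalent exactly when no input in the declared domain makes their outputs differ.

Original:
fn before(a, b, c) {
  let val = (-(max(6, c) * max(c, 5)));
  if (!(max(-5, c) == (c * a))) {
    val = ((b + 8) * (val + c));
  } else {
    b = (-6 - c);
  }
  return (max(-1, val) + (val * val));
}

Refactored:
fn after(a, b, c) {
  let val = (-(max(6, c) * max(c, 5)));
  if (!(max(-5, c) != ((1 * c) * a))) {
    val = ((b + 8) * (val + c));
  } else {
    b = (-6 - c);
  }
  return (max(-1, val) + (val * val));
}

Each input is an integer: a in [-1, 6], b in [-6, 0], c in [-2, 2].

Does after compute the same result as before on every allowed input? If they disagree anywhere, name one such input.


Consider the input a=-1, b=-6, c=-2.
before: val = -30; (!(max(-5, c) == (c * a))) -> true; val = -64; return 4095
after: val = -30; (!(max(-5, c) != ((1 * c) * a))) -> false; b = -4; return 899
4095 vs 899 — the two versions disagree here.
verdict: not equivalent; witness: a=-1, b=-6, c=-2
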